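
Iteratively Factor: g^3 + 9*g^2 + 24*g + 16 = (g + 1)*(g^2 + 8*g + 16) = (g + 1)*(g + 4)*(g + 4)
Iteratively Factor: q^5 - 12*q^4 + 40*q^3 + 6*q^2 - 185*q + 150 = (q + 2)*(q^4 - 14*q^3 + 68*q^2 - 130*q + 75) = (q - 5)*(q + 2)*(q^3 - 9*q^2 + 23*q - 15) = (q - 5)*(q - 1)*(q + 2)*(q^2 - 8*q + 15) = (q - 5)*(q - 3)*(q - 1)*(q + 2)*(q - 5)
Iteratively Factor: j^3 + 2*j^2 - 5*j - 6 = (j + 1)*(j^2 + j - 6) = (j - 2)*(j + 1)*(j + 3)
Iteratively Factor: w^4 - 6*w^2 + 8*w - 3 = (w + 3)*(w^3 - 3*w^2 + 3*w - 1) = (w - 1)*(w + 3)*(w^2 - 2*w + 1) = (w - 1)^2*(w + 3)*(w - 1)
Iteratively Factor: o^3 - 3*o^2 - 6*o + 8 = (o - 1)*(o^2 - 2*o - 8) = (o - 1)*(o + 2)*(o - 4)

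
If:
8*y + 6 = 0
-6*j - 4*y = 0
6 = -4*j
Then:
No Solution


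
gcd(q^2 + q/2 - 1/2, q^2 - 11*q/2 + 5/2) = q - 1/2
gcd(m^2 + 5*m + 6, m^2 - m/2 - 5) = m + 2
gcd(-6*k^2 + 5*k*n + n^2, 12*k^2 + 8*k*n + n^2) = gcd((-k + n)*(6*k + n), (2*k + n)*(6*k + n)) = 6*k + n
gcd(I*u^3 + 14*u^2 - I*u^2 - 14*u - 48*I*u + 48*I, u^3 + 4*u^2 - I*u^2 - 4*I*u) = 1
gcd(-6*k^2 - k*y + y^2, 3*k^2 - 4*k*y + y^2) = -3*k + y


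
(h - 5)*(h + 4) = h^2 - h - 20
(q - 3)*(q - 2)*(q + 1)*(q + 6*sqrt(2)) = q^4 - 4*q^3 + 6*sqrt(2)*q^3 - 24*sqrt(2)*q^2 + q^2 + 6*q + 6*sqrt(2)*q + 36*sqrt(2)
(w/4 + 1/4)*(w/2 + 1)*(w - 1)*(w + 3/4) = w^4/8 + 11*w^3/32 + w^2/16 - 11*w/32 - 3/16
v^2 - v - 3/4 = (v - 3/2)*(v + 1/2)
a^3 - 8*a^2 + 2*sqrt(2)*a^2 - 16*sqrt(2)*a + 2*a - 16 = (a - 8)*(a + sqrt(2))^2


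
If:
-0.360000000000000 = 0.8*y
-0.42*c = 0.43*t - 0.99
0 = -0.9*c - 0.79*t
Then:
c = -14.17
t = 16.14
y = -0.45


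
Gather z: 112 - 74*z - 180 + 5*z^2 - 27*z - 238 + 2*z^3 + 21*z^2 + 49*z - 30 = 2*z^3 + 26*z^2 - 52*z - 336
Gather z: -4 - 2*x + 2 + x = -x - 2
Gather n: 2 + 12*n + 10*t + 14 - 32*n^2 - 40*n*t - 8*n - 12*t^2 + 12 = -32*n^2 + n*(4 - 40*t) - 12*t^2 + 10*t + 28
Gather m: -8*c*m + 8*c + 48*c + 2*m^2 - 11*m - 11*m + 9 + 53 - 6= 56*c + 2*m^2 + m*(-8*c - 22) + 56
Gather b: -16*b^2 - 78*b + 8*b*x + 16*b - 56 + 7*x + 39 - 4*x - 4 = -16*b^2 + b*(8*x - 62) + 3*x - 21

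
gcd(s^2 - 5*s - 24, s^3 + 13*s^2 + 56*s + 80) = 1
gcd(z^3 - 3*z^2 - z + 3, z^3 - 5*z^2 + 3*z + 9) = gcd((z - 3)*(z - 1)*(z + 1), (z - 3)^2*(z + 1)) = z^2 - 2*z - 3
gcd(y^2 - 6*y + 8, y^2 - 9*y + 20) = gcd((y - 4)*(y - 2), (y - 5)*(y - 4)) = y - 4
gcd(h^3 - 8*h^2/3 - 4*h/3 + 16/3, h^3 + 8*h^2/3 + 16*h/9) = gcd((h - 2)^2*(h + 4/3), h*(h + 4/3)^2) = h + 4/3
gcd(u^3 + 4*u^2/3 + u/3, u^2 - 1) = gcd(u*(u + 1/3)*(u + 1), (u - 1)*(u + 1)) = u + 1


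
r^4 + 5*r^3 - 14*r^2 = r^2*(r - 2)*(r + 7)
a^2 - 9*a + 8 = (a - 8)*(a - 1)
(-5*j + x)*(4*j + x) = -20*j^2 - j*x + x^2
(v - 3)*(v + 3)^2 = v^3 + 3*v^2 - 9*v - 27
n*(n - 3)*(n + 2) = n^3 - n^2 - 6*n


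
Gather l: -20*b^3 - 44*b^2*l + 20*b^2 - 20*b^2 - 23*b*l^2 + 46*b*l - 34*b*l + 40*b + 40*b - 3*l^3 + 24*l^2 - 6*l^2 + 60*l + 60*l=-20*b^3 + 80*b - 3*l^3 + l^2*(18 - 23*b) + l*(-44*b^2 + 12*b + 120)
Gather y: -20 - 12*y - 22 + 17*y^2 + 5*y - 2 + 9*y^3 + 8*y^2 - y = 9*y^3 + 25*y^2 - 8*y - 44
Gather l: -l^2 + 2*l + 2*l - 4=-l^2 + 4*l - 4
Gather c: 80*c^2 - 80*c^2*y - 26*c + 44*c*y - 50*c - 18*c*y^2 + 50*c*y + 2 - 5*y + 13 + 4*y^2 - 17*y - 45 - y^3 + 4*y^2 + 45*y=c^2*(80 - 80*y) + c*(-18*y^2 + 94*y - 76) - y^3 + 8*y^2 + 23*y - 30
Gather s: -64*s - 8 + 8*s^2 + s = 8*s^2 - 63*s - 8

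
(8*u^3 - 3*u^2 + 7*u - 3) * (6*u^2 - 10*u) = 48*u^5 - 98*u^4 + 72*u^3 - 88*u^2 + 30*u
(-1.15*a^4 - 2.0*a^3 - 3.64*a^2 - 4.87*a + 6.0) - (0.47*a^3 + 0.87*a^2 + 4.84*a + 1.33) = -1.15*a^4 - 2.47*a^3 - 4.51*a^2 - 9.71*a + 4.67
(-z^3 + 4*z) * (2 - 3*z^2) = 3*z^5 - 14*z^3 + 8*z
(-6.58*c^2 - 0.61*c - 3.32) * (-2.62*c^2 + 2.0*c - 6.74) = 17.2396*c^4 - 11.5618*c^3 + 51.8276*c^2 - 2.5286*c + 22.3768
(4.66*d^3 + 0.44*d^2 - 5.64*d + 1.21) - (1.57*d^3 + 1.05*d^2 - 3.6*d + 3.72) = 3.09*d^3 - 0.61*d^2 - 2.04*d - 2.51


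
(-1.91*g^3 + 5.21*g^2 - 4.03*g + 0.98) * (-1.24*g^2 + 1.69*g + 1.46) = 2.3684*g^5 - 9.6883*g^4 + 11.0135*g^3 - 0.419300000000001*g^2 - 4.2276*g + 1.4308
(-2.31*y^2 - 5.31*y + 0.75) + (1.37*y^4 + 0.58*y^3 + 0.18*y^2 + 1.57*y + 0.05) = 1.37*y^4 + 0.58*y^3 - 2.13*y^2 - 3.74*y + 0.8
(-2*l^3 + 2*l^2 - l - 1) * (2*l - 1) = -4*l^4 + 6*l^3 - 4*l^2 - l + 1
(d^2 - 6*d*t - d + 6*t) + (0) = d^2 - 6*d*t - d + 6*t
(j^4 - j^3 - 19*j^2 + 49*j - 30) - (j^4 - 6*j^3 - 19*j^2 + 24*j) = 5*j^3 + 25*j - 30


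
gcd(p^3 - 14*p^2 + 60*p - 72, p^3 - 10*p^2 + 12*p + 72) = p^2 - 12*p + 36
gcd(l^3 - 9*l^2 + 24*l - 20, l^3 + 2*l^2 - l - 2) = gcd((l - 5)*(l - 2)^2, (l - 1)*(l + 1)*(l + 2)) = 1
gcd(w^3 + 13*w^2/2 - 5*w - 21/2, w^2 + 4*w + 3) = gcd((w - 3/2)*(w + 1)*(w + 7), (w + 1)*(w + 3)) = w + 1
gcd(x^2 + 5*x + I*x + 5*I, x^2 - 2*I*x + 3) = x + I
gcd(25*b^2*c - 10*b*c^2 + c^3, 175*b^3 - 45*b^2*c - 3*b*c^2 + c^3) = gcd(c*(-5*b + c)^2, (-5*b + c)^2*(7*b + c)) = 25*b^2 - 10*b*c + c^2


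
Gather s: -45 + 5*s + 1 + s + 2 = 6*s - 42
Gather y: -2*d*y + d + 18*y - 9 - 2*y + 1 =d + y*(16 - 2*d) - 8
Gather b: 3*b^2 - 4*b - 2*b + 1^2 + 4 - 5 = 3*b^2 - 6*b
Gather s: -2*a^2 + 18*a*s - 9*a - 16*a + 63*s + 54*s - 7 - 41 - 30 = -2*a^2 - 25*a + s*(18*a + 117) - 78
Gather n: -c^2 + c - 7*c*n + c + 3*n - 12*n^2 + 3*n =-c^2 + 2*c - 12*n^2 + n*(6 - 7*c)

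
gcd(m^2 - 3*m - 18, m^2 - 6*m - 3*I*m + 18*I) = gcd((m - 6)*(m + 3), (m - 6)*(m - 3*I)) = m - 6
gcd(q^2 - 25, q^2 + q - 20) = q + 5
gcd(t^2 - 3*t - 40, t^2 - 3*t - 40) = t^2 - 3*t - 40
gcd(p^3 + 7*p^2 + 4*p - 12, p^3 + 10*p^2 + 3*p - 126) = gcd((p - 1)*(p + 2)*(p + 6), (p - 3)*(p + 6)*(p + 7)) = p + 6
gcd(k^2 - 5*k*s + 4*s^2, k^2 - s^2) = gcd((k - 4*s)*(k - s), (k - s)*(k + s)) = -k + s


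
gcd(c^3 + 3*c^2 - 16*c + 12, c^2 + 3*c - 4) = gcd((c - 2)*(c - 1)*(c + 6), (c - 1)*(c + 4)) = c - 1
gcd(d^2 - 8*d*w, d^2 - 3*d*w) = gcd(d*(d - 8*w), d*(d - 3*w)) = d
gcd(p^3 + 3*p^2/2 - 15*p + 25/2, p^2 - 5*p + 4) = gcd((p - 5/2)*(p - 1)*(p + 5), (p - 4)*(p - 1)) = p - 1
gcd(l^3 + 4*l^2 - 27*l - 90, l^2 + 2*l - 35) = l - 5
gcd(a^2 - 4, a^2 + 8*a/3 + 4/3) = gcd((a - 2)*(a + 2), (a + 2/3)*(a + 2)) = a + 2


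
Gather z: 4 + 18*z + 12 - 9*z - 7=9*z + 9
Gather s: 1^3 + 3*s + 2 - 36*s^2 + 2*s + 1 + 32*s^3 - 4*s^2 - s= 32*s^3 - 40*s^2 + 4*s + 4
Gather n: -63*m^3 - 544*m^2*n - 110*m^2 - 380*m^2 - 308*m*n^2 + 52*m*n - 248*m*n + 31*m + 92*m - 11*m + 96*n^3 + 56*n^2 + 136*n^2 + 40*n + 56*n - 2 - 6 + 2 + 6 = -63*m^3 - 490*m^2 + 112*m + 96*n^3 + n^2*(192 - 308*m) + n*(-544*m^2 - 196*m + 96)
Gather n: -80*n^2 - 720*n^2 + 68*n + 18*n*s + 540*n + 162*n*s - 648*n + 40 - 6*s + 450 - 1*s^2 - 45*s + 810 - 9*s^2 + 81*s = -800*n^2 + n*(180*s - 40) - 10*s^2 + 30*s + 1300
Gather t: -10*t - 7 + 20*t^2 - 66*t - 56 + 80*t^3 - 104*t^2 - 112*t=80*t^3 - 84*t^2 - 188*t - 63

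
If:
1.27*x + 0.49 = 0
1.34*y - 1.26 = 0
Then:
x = -0.39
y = 0.94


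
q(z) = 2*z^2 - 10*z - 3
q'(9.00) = 26.00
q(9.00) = 69.00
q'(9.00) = 26.00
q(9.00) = 69.00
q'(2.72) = 0.88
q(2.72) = -15.40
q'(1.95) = -2.20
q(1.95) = -14.90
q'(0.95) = -6.20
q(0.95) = -10.70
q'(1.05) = -5.80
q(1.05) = -11.30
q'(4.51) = 8.04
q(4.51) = -7.42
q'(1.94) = -2.24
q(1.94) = -14.87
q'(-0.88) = -13.52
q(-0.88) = 7.35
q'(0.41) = -8.36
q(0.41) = -6.76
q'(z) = 4*z - 10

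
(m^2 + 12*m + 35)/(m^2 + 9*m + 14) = (m + 5)/(m + 2)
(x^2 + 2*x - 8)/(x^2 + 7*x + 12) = (x - 2)/(x + 3)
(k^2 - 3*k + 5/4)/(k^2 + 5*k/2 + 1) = (4*k^2 - 12*k + 5)/(2*(2*k^2 + 5*k + 2))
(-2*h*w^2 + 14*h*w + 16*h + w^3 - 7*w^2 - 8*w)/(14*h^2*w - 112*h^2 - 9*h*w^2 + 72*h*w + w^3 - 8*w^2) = (w + 1)/(-7*h + w)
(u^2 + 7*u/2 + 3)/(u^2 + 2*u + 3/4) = 2*(u + 2)/(2*u + 1)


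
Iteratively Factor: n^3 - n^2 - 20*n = (n)*(n^2 - n - 20) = n*(n - 5)*(n + 4)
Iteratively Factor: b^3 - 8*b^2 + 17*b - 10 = (b - 1)*(b^2 - 7*b + 10) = (b - 5)*(b - 1)*(b - 2)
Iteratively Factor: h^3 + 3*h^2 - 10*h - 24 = (h + 2)*(h^2 + h - 12) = (h - 3)*(h + 2)*(h + 4)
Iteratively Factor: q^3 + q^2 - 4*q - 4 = (q + 1)*(q^2 - 4) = (q + 1)*(q + 2)*(q - 2)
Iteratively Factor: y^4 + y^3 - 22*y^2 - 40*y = (y + 2)*(y^3 - y^2 - 20*y) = (y - 5)*(y + 2)*(y^2 + 4*y) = (y - 5)*(y + 2)*(y + 4)*(y)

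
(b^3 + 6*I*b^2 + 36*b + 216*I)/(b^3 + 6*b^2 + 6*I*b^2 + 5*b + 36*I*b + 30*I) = (b^2 + 36)/(b^2 + 6*b + 5)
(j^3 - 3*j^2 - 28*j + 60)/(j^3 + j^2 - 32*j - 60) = (j - 2)/(j + 2)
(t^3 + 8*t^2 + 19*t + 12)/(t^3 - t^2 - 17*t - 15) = (t + 4)/(t - 5)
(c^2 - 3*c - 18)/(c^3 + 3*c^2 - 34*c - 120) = (c + 3)/(c^2 + 9*c + 20)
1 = 1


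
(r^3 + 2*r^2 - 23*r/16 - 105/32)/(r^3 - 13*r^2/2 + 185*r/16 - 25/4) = (8*r^2 + 26*r + 21)/(2*(4*r^2 - 21*r + 20))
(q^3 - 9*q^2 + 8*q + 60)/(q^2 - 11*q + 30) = q + 2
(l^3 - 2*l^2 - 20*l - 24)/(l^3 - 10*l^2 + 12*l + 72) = (l + 2)/(l - 6)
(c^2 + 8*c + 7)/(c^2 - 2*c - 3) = (c + 7)/(c - 3)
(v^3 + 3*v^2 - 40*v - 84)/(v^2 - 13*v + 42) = (v^2 + 9*v + 14)/(v - 7)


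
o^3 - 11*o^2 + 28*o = o*(o - 7)*(o - 4)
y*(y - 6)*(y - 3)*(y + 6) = y^4 - 3*y^3 - 36*y^2 + 108*y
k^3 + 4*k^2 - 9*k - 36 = (k - 3)*(k + 3)*(k + 4)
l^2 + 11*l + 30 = (l + 5)*(l + 6)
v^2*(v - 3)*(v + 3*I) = v^4 - 3*v^3 + 3*I*v^3 - 9*I*v^2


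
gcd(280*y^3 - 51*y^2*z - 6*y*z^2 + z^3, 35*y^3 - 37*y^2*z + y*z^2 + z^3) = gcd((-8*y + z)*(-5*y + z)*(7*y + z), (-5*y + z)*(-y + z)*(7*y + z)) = 35*y^2 - 2*y*z - z^2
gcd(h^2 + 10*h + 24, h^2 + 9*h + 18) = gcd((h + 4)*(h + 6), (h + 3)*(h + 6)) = h + 6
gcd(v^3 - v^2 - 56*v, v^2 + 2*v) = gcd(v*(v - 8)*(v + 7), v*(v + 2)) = v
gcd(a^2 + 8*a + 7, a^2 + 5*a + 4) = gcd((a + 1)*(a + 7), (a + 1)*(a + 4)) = a + 1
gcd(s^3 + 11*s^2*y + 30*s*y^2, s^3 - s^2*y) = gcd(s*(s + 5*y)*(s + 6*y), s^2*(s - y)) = s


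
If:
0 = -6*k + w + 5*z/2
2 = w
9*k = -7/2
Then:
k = -7/18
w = 2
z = -26/15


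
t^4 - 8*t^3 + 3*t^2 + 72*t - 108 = (t - 6)*(t - 3)*(t - 2)*(t + 3)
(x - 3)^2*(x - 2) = x^3 - 8*x^2 + 21*x - 18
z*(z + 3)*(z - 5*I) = z^3 + 3*z^2 - 5*I*z^2 - 15*I*z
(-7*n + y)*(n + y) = -7*n^2 - 6*n*y + y^2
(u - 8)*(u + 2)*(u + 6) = u^3 - 52*u - 96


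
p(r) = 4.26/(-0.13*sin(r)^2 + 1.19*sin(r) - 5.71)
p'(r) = 4.26*(0.26*sin(r)*cos(r) - 1.19*cos(r))/(-0.13*sin(r)^2 + 1.19*sin(r) - 5.71)^2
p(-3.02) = -0.73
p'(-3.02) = 0.15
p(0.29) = -0.79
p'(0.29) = -0.16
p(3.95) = -0.64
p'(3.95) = 0.09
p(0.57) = -0.83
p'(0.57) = -0.14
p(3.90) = -0.65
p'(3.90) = 0.10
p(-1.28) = -0.61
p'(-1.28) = -0.04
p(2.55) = -0.84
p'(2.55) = 0.14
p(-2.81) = -0.70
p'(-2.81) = 0.14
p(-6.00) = -0.79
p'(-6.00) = -0.16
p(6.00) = -0.70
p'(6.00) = -0.14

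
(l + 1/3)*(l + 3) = l^2 + 10*l/3 + 1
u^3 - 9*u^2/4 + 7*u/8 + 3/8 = (u - 3/2)*(u - 1)*(u + 1/4)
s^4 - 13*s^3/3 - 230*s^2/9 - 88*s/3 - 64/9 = (s - 8)*(s + 1/3)*(s + 4/3)*(s + 2)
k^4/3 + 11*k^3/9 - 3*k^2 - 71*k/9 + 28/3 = (k/3 + 1)*(k - 7/3)*(k - 1)*(k + 4)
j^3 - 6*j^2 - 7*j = j*(j - 7)*(j + 1)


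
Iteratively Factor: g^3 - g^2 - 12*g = (g)*(g^2 - g - 12) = g*(g + 3)*(g - 4)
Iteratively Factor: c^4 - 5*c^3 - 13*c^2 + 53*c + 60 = (c - 4)*(c^3 - c^2 - 17*c - 15) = (c - 4)*(c + 3)*(c^2 - 4*c - 5) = (c - 5)*(c - 4)*(c + 3)*(c + 1)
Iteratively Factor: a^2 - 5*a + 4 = (a - 4)*(a - 1)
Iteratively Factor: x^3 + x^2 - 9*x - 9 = (x - 3)*(x^2 + 4*x + 3) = (x - 3)*(x + 1)*(x + 3)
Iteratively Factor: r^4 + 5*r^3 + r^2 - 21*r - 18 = (r + 3)*(r^3 + 2*r^2 - 5*r - 6) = (r - 2)*(r + 3)*(r^2 + 4*r + 3) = (r - 2)*(r + 3)^2*(r + 1)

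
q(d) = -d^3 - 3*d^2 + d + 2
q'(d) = -3*d^2 - 6*d + 1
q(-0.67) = 0.28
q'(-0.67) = 3.67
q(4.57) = -151.53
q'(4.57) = -89.07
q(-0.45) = 1.03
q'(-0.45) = 3.09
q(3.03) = -50.33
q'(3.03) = -44.72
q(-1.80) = -3.69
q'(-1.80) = 2.08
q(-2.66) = -3.07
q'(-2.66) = -4.27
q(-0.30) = 1.46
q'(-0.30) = 2.53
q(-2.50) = -3.62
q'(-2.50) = -2.75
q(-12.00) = 1286.00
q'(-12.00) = -359.00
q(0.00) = 2.00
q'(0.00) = 1.00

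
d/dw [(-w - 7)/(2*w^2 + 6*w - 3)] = (2*w^2 + 28*w + 45)/(4*w^4 + 24*w^3 + 24*w^2 - 36*w + 9)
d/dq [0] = 0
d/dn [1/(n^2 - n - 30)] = (1 - 2*n)/(-n^2 + n + 30)^2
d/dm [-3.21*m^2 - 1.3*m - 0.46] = -6.42*m - 1.3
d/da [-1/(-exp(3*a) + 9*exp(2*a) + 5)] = 3*(6 - exp(a))*exp(2*a)/(-exp(3*a) + 9*exp(2*a) + 5)^2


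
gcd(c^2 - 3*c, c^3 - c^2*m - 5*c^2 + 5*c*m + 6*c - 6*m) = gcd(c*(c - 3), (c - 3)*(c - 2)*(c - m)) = c - 3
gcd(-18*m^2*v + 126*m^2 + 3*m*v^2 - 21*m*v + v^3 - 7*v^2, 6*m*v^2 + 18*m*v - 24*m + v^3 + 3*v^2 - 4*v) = 6*m + v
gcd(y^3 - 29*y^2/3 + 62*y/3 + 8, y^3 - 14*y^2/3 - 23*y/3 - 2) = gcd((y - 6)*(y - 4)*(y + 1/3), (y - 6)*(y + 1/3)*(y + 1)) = y^2 - 17*y/3 - 2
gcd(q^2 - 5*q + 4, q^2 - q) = q - 1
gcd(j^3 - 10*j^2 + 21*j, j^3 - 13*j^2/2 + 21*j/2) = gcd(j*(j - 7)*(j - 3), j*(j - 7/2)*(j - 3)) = j^2 - 3*j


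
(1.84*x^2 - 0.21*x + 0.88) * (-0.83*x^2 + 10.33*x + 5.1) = -1.5272*x^4 + 19.1815*x^3 + 6.4843*x^2 + 8.0194*x + 4.488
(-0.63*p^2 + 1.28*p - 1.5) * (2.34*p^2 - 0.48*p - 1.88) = -1.4742*p^4 + 3.2976*p^3 - 2.94*p^2 - 1.6864*p + 2.82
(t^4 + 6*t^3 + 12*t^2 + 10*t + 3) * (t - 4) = t^5 + 2*t^4 - 12*t^3 - 38*t^2 - 37*t - 12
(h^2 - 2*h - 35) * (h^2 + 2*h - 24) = h^4 - 63*h^2 - 22*h + 840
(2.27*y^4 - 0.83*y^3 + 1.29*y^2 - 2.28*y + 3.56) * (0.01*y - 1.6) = 0.0227*y^5 - 3.6403*y^4 + 1.3409*y^3 - 2.0868*y^2 + 3.6836*y - 5.696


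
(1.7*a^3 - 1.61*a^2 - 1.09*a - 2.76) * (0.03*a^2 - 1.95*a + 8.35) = 0.051*a^5 - 3.3633*a^4 + 17.3018*a^3 - 11.4008*a^2 - 3.7195*a - 23.046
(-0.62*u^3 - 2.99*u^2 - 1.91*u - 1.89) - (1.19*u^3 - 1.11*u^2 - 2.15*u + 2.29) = -1.81*u^3 - 1.88*u^2 + 0.24*u - 4.18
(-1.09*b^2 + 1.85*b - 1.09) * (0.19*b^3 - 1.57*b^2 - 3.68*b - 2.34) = -0.2071*b^5 + 2.0628*b^4 + 0.8996*b^3 - 2.5461*b^2 - 0.317799999999999*b + 2.5506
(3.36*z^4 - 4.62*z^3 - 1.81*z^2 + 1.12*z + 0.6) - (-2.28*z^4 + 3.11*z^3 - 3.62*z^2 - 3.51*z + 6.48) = 5.64*z^4 - 7.73*z^3 + 1.81*z^2 + 4.63*z - 5.88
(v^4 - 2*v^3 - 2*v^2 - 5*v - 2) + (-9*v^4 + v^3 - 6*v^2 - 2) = -8*v^4 - v^3 - 8*v^2 - 5*v - 4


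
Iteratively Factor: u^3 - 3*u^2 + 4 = (u - 2)*(u^2 - u - 2) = (u - 2)*(u + 1)*(u - 2)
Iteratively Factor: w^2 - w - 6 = (w - 3)*(w + 2)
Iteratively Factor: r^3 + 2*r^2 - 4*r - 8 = (r + 2)*(r^2 - 4) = (r - 2)*(r + 2)*(r + 2)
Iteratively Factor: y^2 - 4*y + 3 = (y - 1)*(y - 3)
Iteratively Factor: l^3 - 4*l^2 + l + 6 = (l + 1)*(l^2 - 5*l + 6) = (l - 3)*(l + 1)*(l - 2)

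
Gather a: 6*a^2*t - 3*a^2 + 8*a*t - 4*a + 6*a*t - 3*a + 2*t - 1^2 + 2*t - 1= a^2*(6*t - 3) + a*(14*t - 7) + 4*t - 2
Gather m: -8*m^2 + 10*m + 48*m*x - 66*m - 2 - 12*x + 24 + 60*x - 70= -8*m^2 + m*(48*x - 56) + 48*x - 48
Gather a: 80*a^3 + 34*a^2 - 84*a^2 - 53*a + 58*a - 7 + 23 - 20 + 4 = 80*a^3 - 50*a^2 + 5*a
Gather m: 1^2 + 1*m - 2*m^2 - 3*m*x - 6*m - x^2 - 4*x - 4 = -2*m^2 + m*(-3*x - 5) - x^2 - 4*x - 3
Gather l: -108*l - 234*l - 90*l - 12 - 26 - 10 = -432*l - 48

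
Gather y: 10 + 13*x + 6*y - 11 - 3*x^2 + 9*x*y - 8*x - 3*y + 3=-3*x^2 + 5*x + y*(9*x + 3) + 2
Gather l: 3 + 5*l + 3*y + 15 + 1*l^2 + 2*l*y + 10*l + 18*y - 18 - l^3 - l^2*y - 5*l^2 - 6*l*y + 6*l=-l^3 + l^2*(-y - 4) + l*(21 - 4*y) + 21*y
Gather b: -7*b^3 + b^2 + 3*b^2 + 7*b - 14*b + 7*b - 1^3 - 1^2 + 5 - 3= -7*b^3 + 4*b^2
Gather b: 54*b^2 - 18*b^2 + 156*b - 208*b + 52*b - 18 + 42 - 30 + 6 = 36*b^2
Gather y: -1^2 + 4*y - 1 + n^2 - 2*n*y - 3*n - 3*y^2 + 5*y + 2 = n^2 - 3*n - 3*y^2 + y*(9 - 2*n)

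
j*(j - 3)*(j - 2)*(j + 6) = j^4 + j^3 - 24*j^2 + 36*j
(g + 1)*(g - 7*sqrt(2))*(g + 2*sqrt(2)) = g^3 - 5*sqrt(2)*g^2 + g^2 - 28*g - 5*sqrt(2)*g - 28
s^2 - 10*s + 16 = (s - 8)*(s - 2)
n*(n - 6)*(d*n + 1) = d*n^3 - 6*d*n^2 + n^2 - 6*n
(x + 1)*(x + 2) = x^2 + 3*x + 2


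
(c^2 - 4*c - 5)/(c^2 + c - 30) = (c + 1)/(c + 6)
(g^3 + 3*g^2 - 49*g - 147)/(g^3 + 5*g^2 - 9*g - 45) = (g^2 - 49)/(g^2 + 2*g - 15)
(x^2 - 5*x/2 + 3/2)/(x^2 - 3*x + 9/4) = 2*(x - 1)/(2*x - 3)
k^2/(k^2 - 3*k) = k/(k - 3)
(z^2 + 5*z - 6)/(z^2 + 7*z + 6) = (z - 1)/(z + 1)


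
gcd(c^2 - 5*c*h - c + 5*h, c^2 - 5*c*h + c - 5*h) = c - 5*h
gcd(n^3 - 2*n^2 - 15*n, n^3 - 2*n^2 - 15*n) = n^3 - 2*n^2 - 15*n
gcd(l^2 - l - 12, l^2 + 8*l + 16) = 1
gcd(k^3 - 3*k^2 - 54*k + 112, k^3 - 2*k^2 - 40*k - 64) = k - 8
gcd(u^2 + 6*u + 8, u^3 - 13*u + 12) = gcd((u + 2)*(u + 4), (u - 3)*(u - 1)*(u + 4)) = u + 4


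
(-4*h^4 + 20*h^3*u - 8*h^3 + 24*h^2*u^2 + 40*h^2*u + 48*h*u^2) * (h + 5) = -4*h^5 + 20*h^4*u - 28*h^4 + 24*h^3*u^2 + 140*h^3*u - 40*h^3 + 168*h^2*u^2 + 200*h^2*u + 240*h*u^2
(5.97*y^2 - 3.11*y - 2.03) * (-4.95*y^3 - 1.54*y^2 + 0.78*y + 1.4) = -29.5515*y^5 + 6.2007*y^4 + 19.4945*y^3 + 9.0584*y^2 - 5.9374*y - 2.842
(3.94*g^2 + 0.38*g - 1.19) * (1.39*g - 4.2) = 5.4766*g^3 - 16.0198*g^2 - 3.2501*g + 4.998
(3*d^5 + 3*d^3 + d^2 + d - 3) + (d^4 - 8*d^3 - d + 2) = 3*d^5 + d^4 - 5*d^3 + d^2 - 1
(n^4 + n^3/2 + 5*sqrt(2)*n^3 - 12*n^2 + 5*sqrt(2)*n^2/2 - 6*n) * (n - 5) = n^5 - 9*n^4/2 + 5*sqrt(2)*n^4 - 45*sqrt(2)*n^3/2 - 29*n^3/2 - 25*sqrt(2)*n^2/2 + 54*n^2 + 30*n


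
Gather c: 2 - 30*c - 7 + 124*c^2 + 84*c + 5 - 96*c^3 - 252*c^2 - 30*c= -96*c^3 - 128*c^2 + 24*c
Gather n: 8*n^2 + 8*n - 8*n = 8*n^2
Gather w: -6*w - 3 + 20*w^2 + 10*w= 20*w^2 + 4*w - 3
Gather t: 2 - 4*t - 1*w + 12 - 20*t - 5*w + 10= -24*t - 6*w + 24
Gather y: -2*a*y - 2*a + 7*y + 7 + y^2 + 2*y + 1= -2*a + y^2 + y*(9 - 2*a) + 8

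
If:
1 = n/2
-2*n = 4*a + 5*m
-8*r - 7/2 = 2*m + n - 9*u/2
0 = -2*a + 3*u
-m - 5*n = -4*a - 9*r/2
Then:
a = 1823/1182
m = -1202/591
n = 2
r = 236/591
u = 1823/1773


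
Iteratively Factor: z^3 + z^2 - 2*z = (z - 1)*(z^2 + 2*z) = (z - 1)*(z + 2)*(z)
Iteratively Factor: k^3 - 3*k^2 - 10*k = (k + 2)*(k^2 - 5*k) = (k - 5)*(k + 2)*(k)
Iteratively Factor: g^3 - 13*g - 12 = (g - 4)*(g^2 + 4*g + 3) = (g - 4)*(g + 3)*(g + 1)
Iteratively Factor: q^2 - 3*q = (q)*(q - 3)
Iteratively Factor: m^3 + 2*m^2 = (m)*(m^2 + 2*m) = m^2*(m + 2)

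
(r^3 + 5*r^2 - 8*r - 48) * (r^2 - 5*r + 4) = r^5 - 29*r^3 + 12*r^2 + 208*r - 192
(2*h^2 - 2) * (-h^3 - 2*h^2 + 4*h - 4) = -2*h^5 - 4*h^4 + 10*h^3 - 4*h^2 - 8*h + 8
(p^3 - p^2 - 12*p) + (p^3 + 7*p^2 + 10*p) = 2*p^3 + 6*p^2 - 2*p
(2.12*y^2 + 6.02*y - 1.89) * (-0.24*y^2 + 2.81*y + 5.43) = -0.5088*y^4 + 4.5124*y^3 + 28.8814*y^2 + 27.3777*y - 10.2627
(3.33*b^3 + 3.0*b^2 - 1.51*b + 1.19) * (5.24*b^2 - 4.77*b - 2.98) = 17.4492*b^5 - 0.164099999999998*b^4 - 32.1458*b^3 + 4.4983*b^2 - 1.1765*b - 3.5462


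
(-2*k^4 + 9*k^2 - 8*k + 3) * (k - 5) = -2*k^5 + 10*k^4 + 9*k^3 - 53*k^2 + 43*k - 15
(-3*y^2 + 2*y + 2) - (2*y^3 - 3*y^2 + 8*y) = -2*y^3 - 6*y + 2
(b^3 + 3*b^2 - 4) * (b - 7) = b^4 - 4*b^3 - 21*b^2 - 4*b + 28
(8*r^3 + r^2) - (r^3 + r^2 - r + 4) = 7*r^3 + r - 4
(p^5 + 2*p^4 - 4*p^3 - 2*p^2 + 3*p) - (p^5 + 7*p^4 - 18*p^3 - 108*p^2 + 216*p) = -5*p^4 + 14*p^3 + 106*p^2 - 213*p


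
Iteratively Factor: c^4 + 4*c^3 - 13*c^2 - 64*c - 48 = (c + 4)*(c^3 - 13*c - 12) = (c + 1)*(c + 4)*(c^2 - c - 12) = (c - 4)*(c + 1)*(c + 4)*(c + 3)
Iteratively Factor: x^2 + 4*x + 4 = (x + 2)*(x + 2)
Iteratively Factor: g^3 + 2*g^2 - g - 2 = (g - 1)*(g^2 + 3*g + 2) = (g - 1)*(g + 1)*(g + 2)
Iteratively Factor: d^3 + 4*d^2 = (d)*(d^2 + 4*d) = d*(d + 4)*(d)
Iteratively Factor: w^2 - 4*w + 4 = (w - 2)*(w - 2)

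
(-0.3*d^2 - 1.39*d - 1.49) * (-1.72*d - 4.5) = 0.516*d^3 + 3.7408*d^2 + 8.8178*d + 6.705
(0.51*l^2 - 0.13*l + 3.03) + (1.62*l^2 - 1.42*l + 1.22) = 2.13*l^2 - 1.55*l + 4.25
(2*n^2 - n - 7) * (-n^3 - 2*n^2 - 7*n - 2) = -2*n^5 - 3*n^4 - 5*n^3 + 17*n^2 + 51*n + 14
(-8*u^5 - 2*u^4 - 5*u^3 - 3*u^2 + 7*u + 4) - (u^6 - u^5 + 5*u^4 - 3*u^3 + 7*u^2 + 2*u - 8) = -u^6 - 7*u^5 - 7*u^4 - 2*u^3 - 10*u^2 + 5*u + 12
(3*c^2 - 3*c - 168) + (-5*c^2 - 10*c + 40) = -2*c^2 - 13*c - 128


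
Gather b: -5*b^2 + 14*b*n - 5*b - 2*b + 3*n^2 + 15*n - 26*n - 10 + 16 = -5*b^2 + b*(14*n - 7) + 3*n^2 - 11*n + 6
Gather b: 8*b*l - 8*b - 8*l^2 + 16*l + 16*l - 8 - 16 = b*(8*l - 8) - 8*l^2 + 32*l - 24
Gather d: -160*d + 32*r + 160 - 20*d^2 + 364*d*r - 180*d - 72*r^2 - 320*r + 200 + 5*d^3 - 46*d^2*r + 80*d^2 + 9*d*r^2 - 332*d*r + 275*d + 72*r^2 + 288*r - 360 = 5*d^3 + d^2*(60 - 46*r) + d*(9*r^2 + 32*r - 65)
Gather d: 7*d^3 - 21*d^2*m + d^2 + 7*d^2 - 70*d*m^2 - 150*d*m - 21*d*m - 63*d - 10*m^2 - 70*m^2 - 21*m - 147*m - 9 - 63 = 7*d^3 + d^2*(8 - 21*m) + d*(-70*m^2 - 171*m - 63) - 80*m^2 - 168*m - 72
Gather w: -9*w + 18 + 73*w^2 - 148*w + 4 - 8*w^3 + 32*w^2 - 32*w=-8*w^3 + 105*w^2 - 189*w + 22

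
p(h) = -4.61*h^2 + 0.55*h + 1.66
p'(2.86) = -25.82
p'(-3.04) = 28.58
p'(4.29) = -39.00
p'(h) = 0.55 - 9.22*h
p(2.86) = -34.47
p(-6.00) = -167.60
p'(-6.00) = 55.87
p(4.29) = -80.82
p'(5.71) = -52.10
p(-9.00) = -376.70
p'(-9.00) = 83.53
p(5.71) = -145.50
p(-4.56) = -96.71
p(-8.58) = -342.43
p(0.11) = 1.66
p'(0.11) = -0.46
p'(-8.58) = 79.66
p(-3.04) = -42.62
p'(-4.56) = 42.59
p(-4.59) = -97.99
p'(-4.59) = 42.87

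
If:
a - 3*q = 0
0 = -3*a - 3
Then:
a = -1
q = -1/3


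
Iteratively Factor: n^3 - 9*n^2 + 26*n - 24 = (n - 3)*(n^2 - 6*n + 8) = (n - 4)*(n - 3)*(n - 2)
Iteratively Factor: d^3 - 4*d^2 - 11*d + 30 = (d - 5)*(d^2 + d - 6) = (d - 5)*(d - 2)*(d + 3)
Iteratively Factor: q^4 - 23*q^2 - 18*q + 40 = (q - 5)*(q^3 + 5*q^2 + 2*q - 8) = (q - 5)*(q + 4)*(q^2 + q - 2) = (q - 5)*(q + 2)*(q + 4)*(q - 1)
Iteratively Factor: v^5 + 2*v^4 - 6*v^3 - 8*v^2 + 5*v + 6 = (v + 1)*(v^4 + v^3 - 7*v^2 - v + 6) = (v - 2)*(v + 1)*(v^3 + 3*v^2 - v - 3) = (v - 2)*(v + 1)*(v + 3)*(v^2 - 1) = (v - 2)*(v + 1)^2*(v + 3)*(v - 1)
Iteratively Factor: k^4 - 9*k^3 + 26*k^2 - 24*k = (k - 2)*(k^3 - 7*k^2 + 12*k) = (k - 3)*(k - 2)*(k^2 - 4*k) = (k - 4)*(k - 3)*(k - 2)*(k)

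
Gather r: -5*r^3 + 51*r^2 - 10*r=-5*r^3 + 51*r^2 - 10*r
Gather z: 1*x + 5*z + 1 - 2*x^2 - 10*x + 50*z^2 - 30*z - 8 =-2*x^2 - 9*x + 50*z^2 - 25*z - 7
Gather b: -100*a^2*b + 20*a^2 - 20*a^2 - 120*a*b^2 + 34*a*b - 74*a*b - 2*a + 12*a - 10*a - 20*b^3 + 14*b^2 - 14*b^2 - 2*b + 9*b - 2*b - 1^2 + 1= -120*a*b^2 - 20*b^3 + b*(-100*a^2 - 40*a + 5)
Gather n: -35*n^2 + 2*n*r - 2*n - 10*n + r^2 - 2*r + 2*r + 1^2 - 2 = -35*n^2 + n*(2*r - 12) + r^2 - 1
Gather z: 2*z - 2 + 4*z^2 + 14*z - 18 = 4*z^2 + 16*z - 20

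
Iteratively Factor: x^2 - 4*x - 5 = (x + 1)*(x - 5)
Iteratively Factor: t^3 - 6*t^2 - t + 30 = (t + 2)*(t^2 - 8*t + 15) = (t - 3)*(t + 2)*(t - 5)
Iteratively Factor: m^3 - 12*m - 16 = (m - 4)*(m^2 + 4*m + 4) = (m - 4)*(m + 2)*(m + 2)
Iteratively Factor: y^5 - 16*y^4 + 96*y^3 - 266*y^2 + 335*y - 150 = (y - 3)*(y^4 - 13*y^3 + 57*y^2 - 95*y + 50) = (y - 5)*(y - 3)*(y^3 - 8*y^2 + 17*y - 10) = (y - 5)*(y - 3)*(y - 2)*(y^2 - 6*y + 5) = (y - 5)*(y - 3)*(y - 2)*(y - 1)*(y - 5)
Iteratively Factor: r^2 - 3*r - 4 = (r - 4)*(r + 1)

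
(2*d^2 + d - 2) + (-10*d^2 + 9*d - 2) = -8*d^2 + 10*d - 4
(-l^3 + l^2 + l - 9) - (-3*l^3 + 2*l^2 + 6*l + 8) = 2*l^3 - l^2 - 5*l - 17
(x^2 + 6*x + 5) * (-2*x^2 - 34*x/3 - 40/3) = -2*x^4 - 70*x^3/3 - 274*x^2/3 - 410*x/3 - 200/3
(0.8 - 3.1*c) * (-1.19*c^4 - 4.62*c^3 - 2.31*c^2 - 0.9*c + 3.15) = 3.689*c^5 + 13.37*c^4 + 3.465*c^3 + 0.942*c^2 - 10.485*c + 2.52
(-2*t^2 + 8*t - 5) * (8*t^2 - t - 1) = -16*t^4 + 66*t^3 - 46*t^2 - 3*t + 5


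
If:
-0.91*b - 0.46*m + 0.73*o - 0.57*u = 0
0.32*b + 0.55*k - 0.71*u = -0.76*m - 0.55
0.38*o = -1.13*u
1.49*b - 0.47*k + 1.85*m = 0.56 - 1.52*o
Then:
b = -6.29309213264741*u - 0.0282919349968875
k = -4.01723066013142*u - 1.06087798186682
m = 6.49113992831507*u + 0.0559688279286253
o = -2.97368421052632*u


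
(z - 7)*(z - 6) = z^2 - 13*z + 42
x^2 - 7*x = x*(x - 7)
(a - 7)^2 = a^2 - 14*a + 49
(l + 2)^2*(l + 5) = l^3 + 9*l^2 + 24*l + 20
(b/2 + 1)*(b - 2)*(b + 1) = b^3/2 + b^2/2 - 2*b - 2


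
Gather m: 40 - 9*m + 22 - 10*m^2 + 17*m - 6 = -10*m^2 + 8*m + 56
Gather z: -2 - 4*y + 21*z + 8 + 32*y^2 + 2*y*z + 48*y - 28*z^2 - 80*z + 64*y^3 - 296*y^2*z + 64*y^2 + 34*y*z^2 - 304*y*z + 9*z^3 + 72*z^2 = 64*y^3 + 96*y^2 + 44*y + 9*z^3 + z^2*(34*y + 44) + z*(-296*y^2 - 302*y - 59) + 6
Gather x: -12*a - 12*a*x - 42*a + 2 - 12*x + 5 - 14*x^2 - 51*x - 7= -54*a - 14*x^2 + x*(-12*a - 63)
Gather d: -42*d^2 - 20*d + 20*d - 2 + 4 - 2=-42*d^2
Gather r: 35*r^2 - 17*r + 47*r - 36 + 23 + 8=35*r^2 + 30*r - 5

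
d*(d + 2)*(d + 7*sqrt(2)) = d^3 + 2*d^2 + 7*sqrt(2)*d^2 + 14*sqrt(2)*d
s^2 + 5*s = s*(s + 5)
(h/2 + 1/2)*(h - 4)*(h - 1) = h^3/2 - 2*h^2 - h/2 + 2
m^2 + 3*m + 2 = (m + 1)*(m + 2)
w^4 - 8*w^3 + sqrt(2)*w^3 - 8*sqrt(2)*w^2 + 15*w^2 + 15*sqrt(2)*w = w*(w - 5)*(w - 3)*(w + sqrt(2))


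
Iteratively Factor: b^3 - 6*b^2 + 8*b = (b - 2)*(b^2 - 4*b) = b*(b - 2)*(b - 4)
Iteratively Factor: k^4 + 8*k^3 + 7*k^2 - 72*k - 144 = (k + 4)*(k^3 + 4*k^2 - 9*k - 36) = (k + 3)*(k + 4)*(k^2 + k - 12) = (k - 3)*(k + 3)*(k + 4)*(k + 4)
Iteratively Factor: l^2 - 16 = (l - 4)*(l + 4)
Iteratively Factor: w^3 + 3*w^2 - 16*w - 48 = (w + 4)*(w^2 - w - 12) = (w + 3)*(w + 4)*(w - 4)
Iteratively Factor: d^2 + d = (d)*(d + 1)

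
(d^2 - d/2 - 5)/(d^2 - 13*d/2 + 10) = (d + 2)/(d - 4)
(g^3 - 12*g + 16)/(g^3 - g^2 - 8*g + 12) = (g + 4)/(g + 3)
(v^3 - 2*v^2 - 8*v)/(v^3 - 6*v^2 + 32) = v/(v - 4)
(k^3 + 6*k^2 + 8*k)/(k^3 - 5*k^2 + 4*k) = (k^2 + 6*k + 8)/(k^2 - 5*k + 4)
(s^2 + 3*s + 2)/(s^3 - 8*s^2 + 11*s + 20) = (s + 2)/(s^2 - 9*s + 20)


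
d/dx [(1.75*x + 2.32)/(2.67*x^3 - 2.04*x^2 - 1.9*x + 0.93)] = (-9.345*x^3 - 15.0132*x^2 + 9.4656*x + 6.0355)/(7.1289*x^6 - 10.8936*x^5 - 5.9844*x^4 + 12.7182*x^3 - 0.184400000000001*x^2 - 3.534*x + 0.8649)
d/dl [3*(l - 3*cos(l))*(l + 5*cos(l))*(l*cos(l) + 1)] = -3*l^3*sin(l) - 6*l^2*sin(2*l) + 9*l^2*cos(l) + 111*l*sin(l)/4 + 135*l*sin(3*l)/4 + 6*l*cos(2*l) + 12*l + 45*sin(2*l) - 111*cos(l)/4 - 45*cos(3*l)/4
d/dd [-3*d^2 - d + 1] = -6*d - 1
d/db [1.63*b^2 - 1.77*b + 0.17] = 3.26*b - 1.77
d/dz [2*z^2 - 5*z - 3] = 4*z - 5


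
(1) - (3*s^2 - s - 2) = -3*s^2 + s + 3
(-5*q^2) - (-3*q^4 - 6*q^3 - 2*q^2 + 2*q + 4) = 3*q^4 + 6*q^3 - 3*q^2 - 2*q - 4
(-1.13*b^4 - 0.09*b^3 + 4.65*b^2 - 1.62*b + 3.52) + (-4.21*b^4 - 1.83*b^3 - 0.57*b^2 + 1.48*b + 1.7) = -5.34*b^4 - 1.92*b^3 + 4.08*b^2 - 0.14*b + 5.22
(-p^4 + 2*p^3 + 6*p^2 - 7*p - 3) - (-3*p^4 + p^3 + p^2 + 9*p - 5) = 2*p^4 + p^3 + 5*p^2 - 16*p + 2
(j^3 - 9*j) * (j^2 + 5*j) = j^5 + 5*j^4 - 9*j^3 - 45*j^2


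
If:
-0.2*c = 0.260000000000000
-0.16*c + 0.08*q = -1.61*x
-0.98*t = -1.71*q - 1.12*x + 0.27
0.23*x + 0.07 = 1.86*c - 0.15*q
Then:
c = -1.30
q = -17.74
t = -30.37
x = 0.75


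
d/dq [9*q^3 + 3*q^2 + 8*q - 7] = 27*q^2 + 6*q + 8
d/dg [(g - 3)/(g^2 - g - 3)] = (g^2 - g - (g - 3)*(2*g - 1) - 3)/(-g^2 + g + 3)^2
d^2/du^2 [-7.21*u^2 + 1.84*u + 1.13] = -14.4200000000000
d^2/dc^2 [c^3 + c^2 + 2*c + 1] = 6*c + 2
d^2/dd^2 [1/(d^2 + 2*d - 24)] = 2*(-d^2 - 2*d + 4*(d + 1)^2 + 24)/(d^2 + 2*d - 24)^3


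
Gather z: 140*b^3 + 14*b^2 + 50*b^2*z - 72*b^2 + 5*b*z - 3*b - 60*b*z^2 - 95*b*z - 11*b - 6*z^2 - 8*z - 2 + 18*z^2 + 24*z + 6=140*b^3 - 58*b^2 - 14*b + z^2*(12 - 60*b) + z*(50*b^2 - 90*b + 16) + 4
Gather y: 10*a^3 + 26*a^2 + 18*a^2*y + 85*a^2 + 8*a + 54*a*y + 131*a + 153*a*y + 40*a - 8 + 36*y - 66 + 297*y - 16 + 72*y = 10*a^3 + 111*a^2 + 179*a + y*(18*a^2 + 207*a + 405) - 90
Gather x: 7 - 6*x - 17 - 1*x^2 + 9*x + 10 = -x^2 + 3*x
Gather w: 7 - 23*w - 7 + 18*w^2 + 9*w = 18*w^2 - 14*w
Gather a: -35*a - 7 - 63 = -35*a - 70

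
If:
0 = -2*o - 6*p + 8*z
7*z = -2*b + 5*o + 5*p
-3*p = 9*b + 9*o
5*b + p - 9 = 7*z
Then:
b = 48/113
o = 15/113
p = -189/113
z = -138/113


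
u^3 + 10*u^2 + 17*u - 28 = (u - 1)*(u + 4)*(u + 7)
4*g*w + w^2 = w*(4*g + w)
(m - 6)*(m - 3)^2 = m^3 - 12*m^2 + 45*m - 54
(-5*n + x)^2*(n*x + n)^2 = 25*n^4*x^2 + 50*n^4*x + 25*n^4 - 10*n^3*x^3 - 20*n^3*x^2 - 10*n^3*x + n^2*x^4 + 2*n^2*x^3 + n^2*x^2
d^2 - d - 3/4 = (d - 3/2)*(d + 1/2)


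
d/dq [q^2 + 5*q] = 2*q + 5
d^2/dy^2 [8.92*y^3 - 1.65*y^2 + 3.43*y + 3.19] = 53.52*y - 3.3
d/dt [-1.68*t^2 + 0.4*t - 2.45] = 0.4 - 3.36*t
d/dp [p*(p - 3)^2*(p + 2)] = 4*p^3 - 12*p^2 - 6*p + 18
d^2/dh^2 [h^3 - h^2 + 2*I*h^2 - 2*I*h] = 6*h - 2 + 4*I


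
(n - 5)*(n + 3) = n^2 - 2*n - 15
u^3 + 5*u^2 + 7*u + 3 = (u + 1)^2*(u + 3)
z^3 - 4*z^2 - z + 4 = (z - 4)*(z - 1)*(z + 1)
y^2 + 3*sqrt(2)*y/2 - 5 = (y - sqrt(2))*(y + 5*sqrt(2)/2)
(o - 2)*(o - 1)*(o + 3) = o^3 - 7*o + 6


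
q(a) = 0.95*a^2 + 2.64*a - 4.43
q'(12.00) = 25.44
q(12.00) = 164.05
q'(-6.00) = -8.76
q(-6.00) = 13.93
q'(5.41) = 12.92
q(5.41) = 37.66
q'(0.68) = 3.93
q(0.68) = -2.20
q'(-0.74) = 1.23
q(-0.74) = -5.86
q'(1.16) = 4.84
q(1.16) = -0.09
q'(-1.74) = -0.67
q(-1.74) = -6.15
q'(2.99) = 8.32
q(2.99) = 11.96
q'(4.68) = 11.53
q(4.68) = 28.73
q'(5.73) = 13.53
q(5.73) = 41.89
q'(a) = 1.9*a + 2.64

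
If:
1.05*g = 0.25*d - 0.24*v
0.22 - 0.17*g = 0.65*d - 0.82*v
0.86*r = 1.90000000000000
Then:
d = 1.24386206896552*v + 0.318620689655172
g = 0.0675862068965517*v + 0.0758620689655172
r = 2.21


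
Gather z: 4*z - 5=4*z - 5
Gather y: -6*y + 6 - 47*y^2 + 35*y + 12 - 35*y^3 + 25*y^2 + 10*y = -35*y^3 - 22*y^2 + 39*y + 18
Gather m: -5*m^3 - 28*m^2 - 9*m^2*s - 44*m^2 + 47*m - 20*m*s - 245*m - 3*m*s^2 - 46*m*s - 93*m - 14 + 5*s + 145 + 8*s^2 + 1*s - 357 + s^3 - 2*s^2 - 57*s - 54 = -5*m^3 + m^2*(-9*s - 72) + m*(-3*s^2 - 66*s - 291) + s^3 + 6*s^2 - 51*s - 280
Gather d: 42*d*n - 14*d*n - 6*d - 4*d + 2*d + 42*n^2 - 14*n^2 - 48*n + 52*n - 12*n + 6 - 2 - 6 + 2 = d*(28*n - 8) + 28*n^2 - 8*n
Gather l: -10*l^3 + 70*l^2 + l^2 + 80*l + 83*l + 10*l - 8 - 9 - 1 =-10*l^3 + 71*l^2 + 173*l - 18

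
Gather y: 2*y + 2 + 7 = 2*y + 9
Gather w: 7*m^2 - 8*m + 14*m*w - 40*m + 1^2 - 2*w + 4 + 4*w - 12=7*m^2 - 48*m + w*(14*m + 2) - 7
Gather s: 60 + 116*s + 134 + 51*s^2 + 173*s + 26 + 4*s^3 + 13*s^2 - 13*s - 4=4*s^3 + 64*s^2 + 276*s + 216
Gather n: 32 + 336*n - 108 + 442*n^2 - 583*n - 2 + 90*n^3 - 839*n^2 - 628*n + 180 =90*n^3 - 397*n^2 - 875*n + 102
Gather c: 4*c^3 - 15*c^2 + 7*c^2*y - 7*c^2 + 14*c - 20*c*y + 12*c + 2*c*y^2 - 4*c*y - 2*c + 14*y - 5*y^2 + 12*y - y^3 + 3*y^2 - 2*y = 4*c^3 + c^2*(7*y - 22) + c*(2*y^2 - 24*y + 24) - y^3 - 2*y^2 + 24*y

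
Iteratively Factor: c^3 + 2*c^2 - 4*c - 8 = (c - 2)*(c^2 + 4*c + 4) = (c - 2)*(c + 2)*(c + 2)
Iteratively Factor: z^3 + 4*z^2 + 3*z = (z)*(z^2 + 4*z + 3) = z*(z + 3)*(z + 1)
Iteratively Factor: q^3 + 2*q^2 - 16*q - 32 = (q - 4)*(q^2 + 6*q + 8) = (q - 4)*(q + 2)*(q + 4)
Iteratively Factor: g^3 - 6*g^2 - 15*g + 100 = (g + 4)*(g^2 - 10*g + 25) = (g - 5)*(g + 4)*(g - 5)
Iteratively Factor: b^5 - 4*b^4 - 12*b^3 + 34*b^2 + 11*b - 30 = (b + 1)*(b^4 - 5*b^3 - 7*b^2 + 41*b - 30) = (b - 2)*(b + 1)*(b^3 - 3*b^2 - 13*b + 15) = (b - 5)*(b - 2)*(b + 1)*(b^2 + 2*b - 3) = (b - 5)*(b - 2)*(b + 1)*(b + 3)*(b - 1)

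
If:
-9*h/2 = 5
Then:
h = -10/9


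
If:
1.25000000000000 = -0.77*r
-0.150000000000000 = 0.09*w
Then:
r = -1.62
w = -1.67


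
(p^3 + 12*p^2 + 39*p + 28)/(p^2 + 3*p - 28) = (p^2 + 5*p + 4)/(p - 4)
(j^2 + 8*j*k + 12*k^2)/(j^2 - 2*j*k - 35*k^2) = (j^2 + 8*j*k + 12*k^2)/(j^2 - 2*j*k - 35*k^2)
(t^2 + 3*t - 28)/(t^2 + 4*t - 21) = (t - 4)/(t - 3)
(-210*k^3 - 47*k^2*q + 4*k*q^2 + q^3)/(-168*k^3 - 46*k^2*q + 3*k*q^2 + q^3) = (5*k + q)/(4*k + q)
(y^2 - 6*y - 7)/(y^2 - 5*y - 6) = (y - 7)/(y - 6)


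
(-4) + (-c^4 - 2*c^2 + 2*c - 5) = -c^4 - 2*c^2 + 2*c - 9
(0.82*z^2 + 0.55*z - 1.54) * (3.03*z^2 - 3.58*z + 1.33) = 2.4846*z^4 - 1.2691*z^3 - 5.5446*z^2 + 6.2447*z - 2.0482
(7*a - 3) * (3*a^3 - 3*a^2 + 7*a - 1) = 21*a^4 - 30*a^3 + 58*a^2 - 28*a + 3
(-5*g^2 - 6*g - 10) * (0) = 0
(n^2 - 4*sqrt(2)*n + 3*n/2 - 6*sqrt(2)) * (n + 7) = n^3 - 4*sqrt(2)*n^2 + 17*n^2/2 - 34*sqrt(2)*n + 21*n/2 - 42*sqrt(2)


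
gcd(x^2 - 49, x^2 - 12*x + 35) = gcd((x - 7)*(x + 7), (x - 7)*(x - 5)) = x - 7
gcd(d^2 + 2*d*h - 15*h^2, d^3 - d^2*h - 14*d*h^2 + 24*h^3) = d - 3*h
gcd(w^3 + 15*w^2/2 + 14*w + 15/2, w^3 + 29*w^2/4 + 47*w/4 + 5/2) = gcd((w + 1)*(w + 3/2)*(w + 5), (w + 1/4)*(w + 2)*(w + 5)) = w + 5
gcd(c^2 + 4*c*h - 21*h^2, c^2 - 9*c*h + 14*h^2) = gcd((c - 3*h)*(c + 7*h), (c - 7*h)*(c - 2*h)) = 1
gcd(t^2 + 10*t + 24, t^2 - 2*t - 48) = t + 6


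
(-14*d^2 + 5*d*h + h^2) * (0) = 0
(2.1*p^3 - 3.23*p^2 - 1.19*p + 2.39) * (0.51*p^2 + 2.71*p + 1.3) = 1.071*p^5 + 4.0437*p^4 - 6.6302*p^3 - 6.205*p^2 + 4.9299*p + 3.107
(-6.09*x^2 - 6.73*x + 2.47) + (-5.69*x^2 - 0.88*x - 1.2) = -11.78*x^2 - 7.61*x + 1.27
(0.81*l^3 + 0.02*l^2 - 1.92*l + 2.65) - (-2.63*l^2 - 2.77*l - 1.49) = 0.81*l^3 + 2.65*l^2 + 0.85*l + 4.14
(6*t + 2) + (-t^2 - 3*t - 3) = -t^2 + 3*t - 1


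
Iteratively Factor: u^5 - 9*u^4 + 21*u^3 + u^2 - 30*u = (u - 2)*(u^4 - 7*u^3 + 7*u^2 + 15*u) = (u - 5)*(u - 2)*(u^3 - 2*u^2 - 3*u) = (u - 5)*(u - 2)*(u + 1)*(u^2 - 3*u) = u*(u - 5)*(u - 2)*(u + 1)*(u - 3)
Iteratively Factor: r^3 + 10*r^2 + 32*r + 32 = (r + 2)*(r^2 + 8*r + 16) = (r + 2)*(r + 4)*(r + 4)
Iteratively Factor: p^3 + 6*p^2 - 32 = (p + 4)*(p^2 + 2*p - 8) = (p - 2)*(p + 4)*(p + 4)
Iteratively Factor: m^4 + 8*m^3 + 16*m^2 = (m + 4)*(m^3 + 4*m^2) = m*(m + 4)*(m^2 + 4*m) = m*(m + 4)^2*(m)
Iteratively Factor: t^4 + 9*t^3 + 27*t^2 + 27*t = (t)*(t^3 + 9*t^2 + 27*t + 27) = t*(t + 3)*(t^2 + 6*t + 9) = t*(t + 3)^2*(t + 3)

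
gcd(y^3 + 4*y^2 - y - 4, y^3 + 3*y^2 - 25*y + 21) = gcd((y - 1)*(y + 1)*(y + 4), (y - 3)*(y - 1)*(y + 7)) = y - 1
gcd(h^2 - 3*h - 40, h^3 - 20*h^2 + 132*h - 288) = h - 8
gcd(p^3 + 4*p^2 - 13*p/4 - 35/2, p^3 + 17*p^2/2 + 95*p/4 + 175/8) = p^2 + 6*p + 35/4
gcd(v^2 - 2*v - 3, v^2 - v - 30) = 1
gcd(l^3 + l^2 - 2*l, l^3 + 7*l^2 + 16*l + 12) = l + 2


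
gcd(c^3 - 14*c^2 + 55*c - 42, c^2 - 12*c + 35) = c - 7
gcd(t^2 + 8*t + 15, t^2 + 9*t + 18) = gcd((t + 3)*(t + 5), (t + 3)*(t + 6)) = t + 3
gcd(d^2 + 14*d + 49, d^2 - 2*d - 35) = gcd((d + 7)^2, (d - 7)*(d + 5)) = 1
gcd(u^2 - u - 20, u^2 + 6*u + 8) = u + 4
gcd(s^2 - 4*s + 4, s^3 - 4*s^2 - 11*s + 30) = s - 2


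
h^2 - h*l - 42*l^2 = (h - 7*l)*(h + 6*l)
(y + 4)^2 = y^2 + 8*y + 16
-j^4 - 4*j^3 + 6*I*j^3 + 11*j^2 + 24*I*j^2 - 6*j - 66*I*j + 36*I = (j + 6)*(j - 6*I)*(-I*j + I)^2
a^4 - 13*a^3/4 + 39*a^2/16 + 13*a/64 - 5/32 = (a - 2)*(a - 5/4)*(a - 1/4)*(a + 1/4)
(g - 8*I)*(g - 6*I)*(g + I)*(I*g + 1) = I*g^4 + 14*g^3 - 47*I*g^2 + 14*g - 48*I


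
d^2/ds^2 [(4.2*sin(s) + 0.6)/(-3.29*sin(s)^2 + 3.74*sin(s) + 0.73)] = (-45.4612199999999*sin(s)^5 - 77.65716*sin(s)^4 + 52.54788*sin(s)^3 + 36.2769600000001*sin(s)^2 + 15.62622*sin(s) - 3.26651999999996)/(-3.29*sin(s)^2 + 3.74*sin(s) + 0.73)^3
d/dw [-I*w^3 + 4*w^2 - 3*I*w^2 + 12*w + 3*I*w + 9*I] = -3*I*w^2 + w*(8 - 6*I) + 12 + 3*I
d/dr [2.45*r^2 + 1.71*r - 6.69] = 4.9*r + 1.71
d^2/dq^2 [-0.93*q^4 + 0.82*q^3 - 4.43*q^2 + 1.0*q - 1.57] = -11.16*q^2 + 4.92*q - 8.86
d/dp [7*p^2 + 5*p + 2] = 14*p + 5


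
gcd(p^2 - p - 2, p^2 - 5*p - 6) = p + 1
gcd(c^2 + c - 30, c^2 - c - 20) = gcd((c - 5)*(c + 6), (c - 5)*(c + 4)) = c - 5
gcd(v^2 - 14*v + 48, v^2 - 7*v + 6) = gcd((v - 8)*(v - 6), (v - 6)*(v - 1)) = v - 6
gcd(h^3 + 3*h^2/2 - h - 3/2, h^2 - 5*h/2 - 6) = h + 3/2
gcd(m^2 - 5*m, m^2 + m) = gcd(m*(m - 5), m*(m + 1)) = m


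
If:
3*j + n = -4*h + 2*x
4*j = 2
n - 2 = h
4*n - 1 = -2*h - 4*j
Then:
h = -3/2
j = 1/2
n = 1/2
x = -2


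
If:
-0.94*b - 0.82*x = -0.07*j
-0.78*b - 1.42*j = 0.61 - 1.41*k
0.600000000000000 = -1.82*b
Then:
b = -0.33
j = 11.7142857142857*x - 4.42700156985871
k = 11.7973657548126*x - 4.20814545130655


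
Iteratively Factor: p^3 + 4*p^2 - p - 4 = (p + 4)*(p^2 - 1) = (p + 1)*(p + 4)*(p - 1)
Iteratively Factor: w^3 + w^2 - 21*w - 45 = (w + 3)*(w^2 - 2*w - 15) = (w - 5)*(w + 3)*(w + 3)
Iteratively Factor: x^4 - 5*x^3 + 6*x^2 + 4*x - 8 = (x + 1)*(x^3 - 6*x^2 + 12*x - 8) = (x - 2)*(x + 1)*(x^2 - 4*x + 4) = (x - 2)^2*(x + 1)*(x - 2)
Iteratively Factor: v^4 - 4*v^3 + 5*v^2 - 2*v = (v)*(v^3 - 4*v^2 + 5*v - 2) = v*(v - 2)*(v^2 - 2*v + 1) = v*(v - 2)*(v - 1)*(v - 1)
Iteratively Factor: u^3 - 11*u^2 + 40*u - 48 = (u - 4)*(u^2 - 7*u + 12) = (u - 4)^2*(u - 3)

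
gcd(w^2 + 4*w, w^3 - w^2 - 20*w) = w^2 + 4*w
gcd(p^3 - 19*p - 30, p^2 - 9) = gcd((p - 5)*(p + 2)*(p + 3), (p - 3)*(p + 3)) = p + 3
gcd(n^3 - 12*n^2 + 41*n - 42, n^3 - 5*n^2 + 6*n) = n^2 - 5*n + 6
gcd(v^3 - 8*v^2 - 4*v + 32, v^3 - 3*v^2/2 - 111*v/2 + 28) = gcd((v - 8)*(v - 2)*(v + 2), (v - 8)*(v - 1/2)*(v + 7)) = v - 8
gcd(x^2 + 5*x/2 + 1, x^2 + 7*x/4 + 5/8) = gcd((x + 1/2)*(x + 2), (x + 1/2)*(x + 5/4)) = x + 1/2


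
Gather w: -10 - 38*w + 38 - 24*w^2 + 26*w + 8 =-24*w^2 - 12*w + 36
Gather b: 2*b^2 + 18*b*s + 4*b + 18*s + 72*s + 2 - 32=2*b^2 + b*(18*s + 4) + 90*s - 30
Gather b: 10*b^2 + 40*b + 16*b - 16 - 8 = 10*b^2 + 56*b - 24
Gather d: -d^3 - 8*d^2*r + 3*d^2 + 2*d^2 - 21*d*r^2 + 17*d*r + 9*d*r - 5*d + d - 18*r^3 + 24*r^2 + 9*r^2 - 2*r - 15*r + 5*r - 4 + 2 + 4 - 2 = -d^3 + d^2*(5 - 8*r) + d*(-21*r^2 + 26*r - 4) - 18*r^3 + 33*r^2 - 12*r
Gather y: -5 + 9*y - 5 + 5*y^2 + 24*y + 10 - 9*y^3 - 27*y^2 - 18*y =-9*y^3 - 22*y^2 + 15*y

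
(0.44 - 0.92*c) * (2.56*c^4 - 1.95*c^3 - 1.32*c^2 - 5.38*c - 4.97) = -2.3552*c^5 + 2.9204*c^4 + 0.3564*c^3 + 4.3688*c^2 + 2.2052*c - 2.1868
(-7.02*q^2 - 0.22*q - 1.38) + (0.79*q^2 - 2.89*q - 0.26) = -6.23*q^2 - 3.11*q - 1.64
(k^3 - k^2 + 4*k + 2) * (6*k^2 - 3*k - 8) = 6*k^5 - 9*k^4 + 19*k^3 + 8*k^2 - 38*k - 16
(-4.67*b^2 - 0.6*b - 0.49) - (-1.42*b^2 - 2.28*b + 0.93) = -3.25*b^2 + 1.68*b - 1.42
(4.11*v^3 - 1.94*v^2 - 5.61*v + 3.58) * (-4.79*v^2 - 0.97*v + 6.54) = -19.6869*v^5 + 5.3059*v^4 + 55.6331*v^3 - 24.3941*v^2 - 40.162*v + 23.4132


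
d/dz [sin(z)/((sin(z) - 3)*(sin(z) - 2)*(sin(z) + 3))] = 2*(-sin(z)^3 + sin(z)^2 + 9)*cos(z)/((sin(z) - 3)^2*(sin(z) - 2)^2*(sin(z) + 3)^2)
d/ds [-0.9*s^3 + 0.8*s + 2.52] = 0.8 - 2.7*s^2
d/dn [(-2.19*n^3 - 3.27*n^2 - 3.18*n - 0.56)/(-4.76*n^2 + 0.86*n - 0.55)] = (10.4244*n^4 - 3.7668*n^3 - 14.3355*n^2 - 1.7342*n + 2.2306)/(22.6576*n^4 - 8.1872*n^3 + 5.9756*n^2 - 0.946*n + 0.3025)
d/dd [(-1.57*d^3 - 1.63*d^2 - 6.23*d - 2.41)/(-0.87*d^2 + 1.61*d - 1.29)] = (1.3659*d^4 - 5.0554*d^3 - 1.9685*d^2 + 0.0119999999999996*d + 11.9168)/(0.7569*d^4 - 2.8014*d^3 + 4.8367*d^2 - 4.1538*d + 1.6641)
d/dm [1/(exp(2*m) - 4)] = -2*exp(2*m)/(exp(2*m) - 4)^2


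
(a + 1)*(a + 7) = a^2 + 8*a + 7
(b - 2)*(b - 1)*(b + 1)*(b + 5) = b^4 + 3*b^3 - 11*b^2 - 3*b + 10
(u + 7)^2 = u^2 + 14*u + 49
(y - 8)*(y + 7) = y^2 - y - 56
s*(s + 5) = s^2 + 5*s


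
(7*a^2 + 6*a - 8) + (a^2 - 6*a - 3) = 8*a^2 - 11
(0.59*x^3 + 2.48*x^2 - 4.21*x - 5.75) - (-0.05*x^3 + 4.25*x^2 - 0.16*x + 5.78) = 0.64*x^3 - 1.77*x^2 - 4.05*x - 11.53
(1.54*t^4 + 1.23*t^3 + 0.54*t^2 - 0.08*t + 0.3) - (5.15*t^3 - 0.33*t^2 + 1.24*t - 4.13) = 1.54*t^4 - 3.92*t^3 + 0.87*t^2 - 1.32*t + 4.43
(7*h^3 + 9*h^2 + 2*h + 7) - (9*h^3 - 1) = -2*h^3 + 9*h^2 + 2*h + 8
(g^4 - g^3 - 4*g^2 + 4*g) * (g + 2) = g^5 + g^4 - 6*g^3 - 4*g^2 + 8*g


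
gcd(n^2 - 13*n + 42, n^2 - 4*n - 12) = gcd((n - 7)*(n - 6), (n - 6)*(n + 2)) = n - 6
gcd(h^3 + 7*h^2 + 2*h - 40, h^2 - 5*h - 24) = 1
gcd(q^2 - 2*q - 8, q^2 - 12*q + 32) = q - 4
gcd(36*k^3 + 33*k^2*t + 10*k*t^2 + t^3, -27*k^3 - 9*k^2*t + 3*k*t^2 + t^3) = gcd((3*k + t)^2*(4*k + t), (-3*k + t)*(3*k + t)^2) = 9*k^2 + 6*k*t + t^2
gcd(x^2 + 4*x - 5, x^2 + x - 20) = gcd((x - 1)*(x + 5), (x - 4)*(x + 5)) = x + 5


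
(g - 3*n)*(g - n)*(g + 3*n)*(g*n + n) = g^4*n - g^3*n^2 + g^3*n - 9*g^2*n^3 - g^2*n^2 + 9*g*n^4 - 9*g*n^3 + 9*n^4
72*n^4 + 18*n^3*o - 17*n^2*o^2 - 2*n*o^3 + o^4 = (-4*n + o)*(-3*n + o)*(2*n + o)*(3*n + o)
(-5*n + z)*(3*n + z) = -15*n^2 - 2*n*z + z^2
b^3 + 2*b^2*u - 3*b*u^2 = b*(b - u)*(b + 3*u)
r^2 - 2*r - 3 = (r - 3)*(r + 1)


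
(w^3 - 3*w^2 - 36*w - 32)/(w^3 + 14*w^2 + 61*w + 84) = (w^2 - 7*w - 8)/(w^2 + 10*w + 21)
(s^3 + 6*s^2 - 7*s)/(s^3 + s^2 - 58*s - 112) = s*(s - 1)/(s^2 - 6*s - 16)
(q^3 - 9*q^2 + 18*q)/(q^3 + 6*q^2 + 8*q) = (q^2 - 9*q + 18)/(q^2 + 6*q + 8)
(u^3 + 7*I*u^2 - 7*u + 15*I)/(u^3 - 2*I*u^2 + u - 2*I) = (u^2 + 8*I*u - 15)/(u^2 - I*u + 2)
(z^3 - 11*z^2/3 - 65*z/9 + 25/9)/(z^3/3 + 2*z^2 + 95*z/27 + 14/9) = 3*(9*z^3 - 33*z^2 - 65*z + 25)/(9*z^3 + 54*z^2 + 95*z + 42)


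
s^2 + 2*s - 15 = (s - 3)*(s + 5)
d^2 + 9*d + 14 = (d + 2)*(d + 7)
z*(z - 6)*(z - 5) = z^3 - 11*z^2 + 30*z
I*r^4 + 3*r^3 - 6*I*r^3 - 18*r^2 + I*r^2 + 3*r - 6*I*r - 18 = (r - 6)*(r - 3*I)*(r + I)*(I*r + 1)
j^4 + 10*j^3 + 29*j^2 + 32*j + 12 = (j + 1)^2*(j + 2)*(j + 6)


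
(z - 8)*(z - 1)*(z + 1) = z^3 - 8*z^2 - z + 8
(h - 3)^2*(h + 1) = h^3 - 5*h^2 + 3*h + 9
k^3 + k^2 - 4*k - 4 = (k - 2)*(k + 1)*(k + 2)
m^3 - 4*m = m*(m - 2)*(m + 2)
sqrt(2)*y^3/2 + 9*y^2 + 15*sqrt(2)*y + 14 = (y + sqrt(2))*(y + 7*sqrt(2))*(sqrt(2)*y/2 + 1)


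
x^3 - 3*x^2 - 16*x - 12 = (x - 6)*(x + 1)*(x + 2)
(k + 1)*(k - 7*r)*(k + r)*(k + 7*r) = k^4 + k^3*r + k^3 - 49*k^2*r^2 + k^2*r - 49*k*r^3 - 49*k*r^2 - 49*r^3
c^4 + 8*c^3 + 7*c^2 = c^2*(c + 1)*(c + 7)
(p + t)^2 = p^2 + 2*p*t + t^2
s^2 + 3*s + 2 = (s + 1)*(s + 2)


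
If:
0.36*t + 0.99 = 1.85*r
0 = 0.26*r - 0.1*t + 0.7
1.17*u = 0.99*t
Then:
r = 3.84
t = 16.98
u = 14.37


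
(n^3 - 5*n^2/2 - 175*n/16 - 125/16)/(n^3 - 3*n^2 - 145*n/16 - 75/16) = (4*n + 5)/(4*n + 3)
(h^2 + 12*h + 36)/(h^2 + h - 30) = (h + 6)/(h - 5)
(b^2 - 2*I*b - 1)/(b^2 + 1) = (b - I)/(b + I)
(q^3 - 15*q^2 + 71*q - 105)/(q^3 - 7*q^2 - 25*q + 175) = (q - 3)/(q + 5)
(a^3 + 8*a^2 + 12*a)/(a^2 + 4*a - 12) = a*(a + 2)/(a - 2)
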